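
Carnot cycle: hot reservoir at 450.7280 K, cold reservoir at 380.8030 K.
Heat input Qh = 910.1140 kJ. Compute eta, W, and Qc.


eta = 1 - 380.8030/450.7280 = 0.1551
W = 0.1551 * 910.1140 = 141.1932 kJ
Qc = 910.1140 - 141.1932 = 768.9208 kJ

eta = 15.5138%, W = 141.1932 kJ, Qc = 768.9208 kJ


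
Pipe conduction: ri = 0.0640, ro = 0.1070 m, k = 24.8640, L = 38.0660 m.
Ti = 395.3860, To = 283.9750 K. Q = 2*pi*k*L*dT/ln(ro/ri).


dT = 111.4110 K
ln(ro/ri) = 0.5139
Q = 2*pi*24.8640*38.0660*111.4110 / 0.5139 = 1289136.4885 W

1289136.4885 W


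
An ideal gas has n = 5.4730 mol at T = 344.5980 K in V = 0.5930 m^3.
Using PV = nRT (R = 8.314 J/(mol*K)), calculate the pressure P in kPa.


P = nRT/V = 5.4730 * 8.314 * 344.5980 / 0.5930
= 15680.0781 / 0.5930 = 26441.9529 Pa = 26.4420 kPa

26.4420 kPa


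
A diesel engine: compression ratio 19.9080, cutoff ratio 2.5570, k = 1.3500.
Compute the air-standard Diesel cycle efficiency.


r^(k-1) = 2.8488
rc^k = 3.5517
eta = 0.5739 = 57.3864%

57.3864%


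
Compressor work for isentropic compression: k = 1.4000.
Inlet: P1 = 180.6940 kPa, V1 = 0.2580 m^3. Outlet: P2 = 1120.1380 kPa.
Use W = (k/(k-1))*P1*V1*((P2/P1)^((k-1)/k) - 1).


(k-1)/k = 0.2857
(P2/P1)^exp = 1.6841
W = 3.5000 * 180.6940 * 0.2580 * (1.6841 - 1) = 111.6296 kJ

111.6296 kJ


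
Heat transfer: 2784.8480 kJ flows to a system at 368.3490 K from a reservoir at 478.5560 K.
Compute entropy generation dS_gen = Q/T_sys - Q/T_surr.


dS_sys = 2784.8480/368.3490 = 7.5604 kJ/K
dS_surr = -2784.8480/478.5560 = -5.8193 kJ/K
dS_gen = 7.5604 - 5.8193 = 1.7411 kJ/K (irreversible)

dS_gen = 1.7411 kJ/K, irreversible


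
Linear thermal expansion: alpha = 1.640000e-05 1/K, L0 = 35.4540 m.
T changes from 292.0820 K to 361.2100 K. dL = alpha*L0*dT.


dT = 69.1280 K
dL = 1.640000e-05 * 35.4540 * 69.1280 = 0.040194 m
L_final = 35.494194 m

dL = 0.040194 m


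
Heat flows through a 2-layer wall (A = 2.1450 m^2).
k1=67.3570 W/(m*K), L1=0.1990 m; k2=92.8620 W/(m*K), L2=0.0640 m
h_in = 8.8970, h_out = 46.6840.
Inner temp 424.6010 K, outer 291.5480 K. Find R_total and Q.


R_conv_in = 1/(8.8970*2.1450) = 0.0524
R_1 = 0.1990/(67.3570*2.1450) = 0.0014
R_2 = 0.0640/(92.8620*2.1450) = 0.0003
R_conv_out = 1/(46.6840*2.1450) = 0.0100
R_total = 0.0641 K/W
Q = 133.0530 / 0.0641 = 2076.2058 W

R_total = 0.0641 K/W, Q = 2076.2058 W


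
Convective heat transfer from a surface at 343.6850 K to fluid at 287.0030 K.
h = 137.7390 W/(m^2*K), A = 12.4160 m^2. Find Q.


dT = 56.6820 K
Q = 137.7390 * 12.4160 * 56.6820 = 96935.7099 W

96935.7099 W


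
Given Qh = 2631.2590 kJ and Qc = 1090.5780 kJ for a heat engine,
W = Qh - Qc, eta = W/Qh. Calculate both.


W = 2631.2590 - 1090.5780 = 1540.6810 kJ
eta = 1540.6810 / 2631.2590 = 0.5855 = 58.5530%

W = 1540.6810 kJ, eta = 58.5530%


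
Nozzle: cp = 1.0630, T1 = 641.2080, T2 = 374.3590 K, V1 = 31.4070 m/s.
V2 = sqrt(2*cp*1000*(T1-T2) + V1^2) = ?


dT = 266.8490 K
2*cp*1000*dT = 567320.9740
V1^2 = 986.3996
V2 = sqrt(568307.3736) = 753.8616 m/s

753.8616 m/s


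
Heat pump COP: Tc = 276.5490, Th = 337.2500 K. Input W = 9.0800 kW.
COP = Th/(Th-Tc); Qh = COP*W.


COP = 337.2500 / 60.7010 = 5.5559
Qh = 5.5559 * 9.0800 = 50.4478 kW

COP = 5.5559, Qh = 50.4478 kW


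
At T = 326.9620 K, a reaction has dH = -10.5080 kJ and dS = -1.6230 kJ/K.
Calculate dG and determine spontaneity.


T*dS = 326.9620 * -1.6230 = -530.6593 kJ
dG = -10.5080 + 530.6593 = 520.1513 kJ (non-spontaneous)

dG = 520.1513 kJ, non-spontaneous


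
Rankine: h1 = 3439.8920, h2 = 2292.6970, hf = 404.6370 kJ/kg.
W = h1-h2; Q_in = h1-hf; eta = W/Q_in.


W = 1147.1950 kJ/kg
Q_in = 3035.2550 kJ/kg
eta = 0.3780 = 37.7957%

eta = 37.7957%


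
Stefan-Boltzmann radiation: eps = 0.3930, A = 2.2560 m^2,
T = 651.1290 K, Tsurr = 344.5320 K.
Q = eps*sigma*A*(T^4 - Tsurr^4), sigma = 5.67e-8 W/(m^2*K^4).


T^4 = 1.7975e+11
Tsurr^4 = 1.4090e+10
Q = 0.3930 * 5.67e-8 * 2.2560 * 1.6566e+11 = 8327.8124 W

8327.8124 W


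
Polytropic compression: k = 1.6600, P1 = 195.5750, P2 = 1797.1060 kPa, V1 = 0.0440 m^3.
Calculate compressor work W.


(k-1)/k = 0.3976
(P2/P1)^exp = 2.4154
W = 2.5152 * 195.5750 * 0.0440 * (2.4154 - 1) = 30.6337 kJ

30.6337 kJ


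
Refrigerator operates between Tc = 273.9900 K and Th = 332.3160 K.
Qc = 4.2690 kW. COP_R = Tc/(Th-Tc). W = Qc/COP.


COP = 273.9900 / 58.3260 = 4.6976
W = 4.2690 / 4.6976 = 0.9088 kW

COP = 4.6976, W = 0.9088 kW


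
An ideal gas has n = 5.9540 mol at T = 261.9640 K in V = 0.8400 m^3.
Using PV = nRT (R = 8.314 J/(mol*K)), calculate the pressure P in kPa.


P = nRT/V = 5.9540 * 8.314 * 261.9640 / 0.8400
= 12967.6256 / 0.8400 = 15437.6495 Pa = 15.4376 kPa

15.4376 kPa


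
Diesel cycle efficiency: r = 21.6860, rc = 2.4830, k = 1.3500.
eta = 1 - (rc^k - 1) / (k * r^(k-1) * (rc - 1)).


r^(k-1) = 2.9354
rc^k = 3.4136
eta = 0.5893 = 58.9289%

58.9289%


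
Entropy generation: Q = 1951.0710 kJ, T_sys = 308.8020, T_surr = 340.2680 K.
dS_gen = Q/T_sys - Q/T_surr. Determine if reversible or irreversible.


dS_sys = 1951.0710/308.8020 = 6.3182 kJ/K
dS_surr = -1951.0710/340.2680 = -5.7339 kJ/K
dS_gen = 6.3182 - 5.7339 = 0.5843 kJ/K (irreversible)

dS_gen = 0.5843 kJ/K, irreversible


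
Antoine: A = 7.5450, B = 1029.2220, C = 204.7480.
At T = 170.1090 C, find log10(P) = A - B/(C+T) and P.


C+T = 374.8570
B/(C+T) = 2.7456
log10(P) = 7.5450 - 2.7456 = 4.7994
P = 10^4.7994 = 63002.9662 mmHg

63002.9662 mmHg


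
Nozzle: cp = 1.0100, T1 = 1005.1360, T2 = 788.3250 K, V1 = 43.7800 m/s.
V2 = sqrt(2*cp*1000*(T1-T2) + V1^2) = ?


dT = 216.8110 K
2*cp*1000*dT = 437958.2200
V1^2 = 1916.6884
V2 = sqrt(439874.9084) = 663.2307 m/s

663.2307 m/s


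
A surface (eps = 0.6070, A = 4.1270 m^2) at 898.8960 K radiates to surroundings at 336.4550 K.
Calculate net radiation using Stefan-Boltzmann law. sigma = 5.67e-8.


T^4 = 6.5289e+11
Tsurr^4 = 1.2815e+10
Q = 0.6070 * 5.67e-8 * 4.1270 * 6.4007e+11 = 90914.8920 W

90914.8920 W


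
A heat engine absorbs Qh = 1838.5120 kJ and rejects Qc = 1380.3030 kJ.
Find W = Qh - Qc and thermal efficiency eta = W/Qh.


W = 1838.5120 - 1380.3030 = 458.2090 kJ
eta = 458.2090 / 1838.5120 = 0.2492 = 24.9228%

W = 458.2090 kJ, eta = 24.9228%


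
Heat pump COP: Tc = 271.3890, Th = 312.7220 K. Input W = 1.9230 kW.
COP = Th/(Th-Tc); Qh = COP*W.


COP = 312.7220 / 41.3330 = 7.5659
Qh = 7.5659 * 1.9230 = 14.5493 kW

COP = 7.5659, Qh = 14.5493 kW


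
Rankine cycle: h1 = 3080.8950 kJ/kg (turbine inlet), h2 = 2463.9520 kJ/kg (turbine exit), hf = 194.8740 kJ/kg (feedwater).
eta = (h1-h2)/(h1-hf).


W = 616.9430 kJ/kg
Q_in = 2886.0210 kJ/kg
eta = 0.2138 = 21.3769%

eta = 21.3769%


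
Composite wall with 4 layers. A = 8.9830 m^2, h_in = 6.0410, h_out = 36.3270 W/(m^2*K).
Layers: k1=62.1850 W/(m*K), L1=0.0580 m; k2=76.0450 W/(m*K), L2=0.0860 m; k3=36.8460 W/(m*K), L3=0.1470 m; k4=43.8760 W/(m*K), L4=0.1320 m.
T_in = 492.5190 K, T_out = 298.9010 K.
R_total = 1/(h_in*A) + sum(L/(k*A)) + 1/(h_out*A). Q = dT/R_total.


R_conv_in = 1/(6.0410*8.9830) = 0.0184
R_1 = 0.0580/(62.1850*8.9830) = 0.0001
R_2 = 0.0860/(76.0450*8.9830) = 0.0001
R_3 = 0.1470/(36.8460*8.9830) = 0.0004
R_4 = 0.1320/(43.8760*8.9830) = 0.0003
R_conv_out = 1/(36.3270*8.9830) = 0.0031
R_total = 0.0225 K/W
Q = 193.6180 / 0.0225 = 8604.9290 W

R_total = 0.0225 K/W, Q = 8604.9290 W


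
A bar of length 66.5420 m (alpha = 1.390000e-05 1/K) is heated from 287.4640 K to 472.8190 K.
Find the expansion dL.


dT = 185.3550 K
dL = 1.390000e-05 * 66.5420 * 185.3550 = 0.171441 m
L_final = 66.713441 m

dL = 0.171441 m


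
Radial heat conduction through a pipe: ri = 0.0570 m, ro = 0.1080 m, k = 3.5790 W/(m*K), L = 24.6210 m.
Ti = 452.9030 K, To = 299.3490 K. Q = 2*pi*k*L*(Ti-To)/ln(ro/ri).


dT = 153.5540 K
ln(ro/ri) = 0.6391
Q = 2*pi*3.5790*24.6210*153.5540 / 0.6391 = 133031.1024 W

133031.1024 W


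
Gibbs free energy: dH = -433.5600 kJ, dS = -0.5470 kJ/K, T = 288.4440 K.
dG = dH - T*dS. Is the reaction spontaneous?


T*dS = 288.4440 * -0.5470 = -157.7789 kJ
dG = -433.5600 + 157.7789 = -275.7811 kJ (spontaneous)

dG = -275.7811 kJ, spontaneous


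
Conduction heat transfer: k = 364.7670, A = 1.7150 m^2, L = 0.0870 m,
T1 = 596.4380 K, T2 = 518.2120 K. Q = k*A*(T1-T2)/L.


dT = 78.2260 K
Q = 364.7670 * 1.7150 * 78.2260 / 0.0870 = 562485.7659 W

562485.7659 W


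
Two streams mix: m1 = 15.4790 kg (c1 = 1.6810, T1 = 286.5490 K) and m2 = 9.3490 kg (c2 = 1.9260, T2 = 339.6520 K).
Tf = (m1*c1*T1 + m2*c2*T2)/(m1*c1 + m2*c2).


num = 13571.8950
den = 44.0264
Tf = 308.2674 K

308.2674 K


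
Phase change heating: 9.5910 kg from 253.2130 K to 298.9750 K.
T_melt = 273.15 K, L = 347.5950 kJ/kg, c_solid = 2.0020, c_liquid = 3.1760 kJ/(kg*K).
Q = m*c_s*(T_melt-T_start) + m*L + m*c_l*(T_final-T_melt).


Q1 (sensible, solid) = 9.5910 * 2.0020 * 19.9370 = 382.8140 kJ
Q2 (latent) = 9.5910 * 347.5950 = 3333.7836 kJ
Q3 (sensible, liquid) = 9.5910 * 3.1760 * 25.8250 = 786.6557 kJ
Q_total = 4503.2533 kJ

4503.2533 kJ


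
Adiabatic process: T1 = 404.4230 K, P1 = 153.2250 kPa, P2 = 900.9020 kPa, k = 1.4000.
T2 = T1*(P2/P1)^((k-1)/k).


(k-1)/k = 0.2857
(P2/P1)^exp = 1.6589
T2 = 404.4230 * 1.6589 = 670.8872 K

670.8872 K


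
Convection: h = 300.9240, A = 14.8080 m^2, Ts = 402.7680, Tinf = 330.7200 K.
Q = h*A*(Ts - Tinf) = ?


dT = 72.0480 K
Q = 300.9240 * 14.8080 * 72.0480 = 321051.8386 W

321051.8386 W


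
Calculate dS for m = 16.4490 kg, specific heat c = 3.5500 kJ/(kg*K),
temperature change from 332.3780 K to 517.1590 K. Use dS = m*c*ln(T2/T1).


T2/T1 = 1.5559
ln(T2/T1) = 0.4421
dS = 16.4490 * 3.5500 * 0.4421 = 25.8147 kJ/K

25.8147 kJ/K


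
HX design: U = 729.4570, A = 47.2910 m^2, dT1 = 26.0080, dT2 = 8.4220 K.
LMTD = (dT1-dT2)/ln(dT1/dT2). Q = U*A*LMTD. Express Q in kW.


LMTD = 15.5966 K
Q = 729.4570 * 47.2910 * 15.5966 = 538030.3983 W = 538.0304 kW

538.0304 kW


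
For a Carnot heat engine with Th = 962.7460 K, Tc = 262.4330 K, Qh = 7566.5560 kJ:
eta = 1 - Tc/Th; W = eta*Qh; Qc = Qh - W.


eta = 1 - 262.4330/962.7460 = 0.7274
W = 0.7274 * 7566.5560 = 5504.0037 kJ
Qc = 7566.5560 - 5504.0037 = 2062.5523 kJ

eta = 72.7412%, W = 5504.0037 kJ, Qc = 2062.5523 kJ


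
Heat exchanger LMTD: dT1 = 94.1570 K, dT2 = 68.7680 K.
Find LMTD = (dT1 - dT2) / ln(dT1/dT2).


dT1/dT2 = 1.3692
ln(dT1/dT2) = 0.3142
LMTD = 25.3890 / 0.3142 = 80.7988 K

80.7988 K


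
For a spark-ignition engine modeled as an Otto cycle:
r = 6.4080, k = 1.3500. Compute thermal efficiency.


r^(k-1) = 1.9158
eta = 1 - 1/1.9158 = 0.4780 = 47.8028%

47.8028%


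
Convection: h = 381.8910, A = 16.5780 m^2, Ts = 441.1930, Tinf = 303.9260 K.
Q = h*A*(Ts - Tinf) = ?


dT = 137.2670 K
Q = 381.8910 * 16.5780 * 137.2670 = 869035.8668 W

869035.8668 W


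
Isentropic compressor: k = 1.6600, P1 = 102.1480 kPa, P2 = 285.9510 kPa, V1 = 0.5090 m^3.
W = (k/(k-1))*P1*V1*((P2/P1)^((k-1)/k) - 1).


(k-1)/k = 0.3976
(P2/P1)^exp = 1.5057
W = 2.5152 * 102.1480 * 0.5090 * (1.5057 - 1) = 66.1350 kJ

66.1350 kJ


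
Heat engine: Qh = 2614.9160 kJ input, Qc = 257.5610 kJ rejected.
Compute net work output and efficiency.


W = 2614.9160 - 257.5610 = 2357.3550 kJ
eta = 2357.3550 / 2614.9160 = 0.9015 = 90.1503%

W = 2357.3550 kJ, eta = 90.1503%


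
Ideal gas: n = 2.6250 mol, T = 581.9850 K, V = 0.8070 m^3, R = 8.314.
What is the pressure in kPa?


P = nRT/V = 2.6250 * 8.314 * 581.9850 / 0.8070
= 12701.3861 / 0.8070 = 15739.0163 Pa = 15.7390 kPa

15.7390 kPa


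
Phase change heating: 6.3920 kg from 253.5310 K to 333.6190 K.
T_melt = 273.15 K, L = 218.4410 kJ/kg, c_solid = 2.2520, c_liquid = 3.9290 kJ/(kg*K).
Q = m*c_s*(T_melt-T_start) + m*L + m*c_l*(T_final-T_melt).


Q1 (sensible, solid) = 6.3920 * 2.2520 * 19.6190 = 282.4113 kJ
Q2 (latent) = 6.3920 * 218.4410 = 1396.2749 kJ
Q3 (sensible, liquid) = 6.3920 * 3.9290 * 60.4690 = 1518.6286 kJ
Q_total = 3197.3148 kJ

3197.3148 kJ


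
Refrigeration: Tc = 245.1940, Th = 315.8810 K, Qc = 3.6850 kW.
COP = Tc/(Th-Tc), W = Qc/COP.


COP = 245.1940 / 70.6870 = 3.4687
W = 3.6850 / 3.4687 = 1.0623 kW

COP = 3.4687, W = 1.0623 kW


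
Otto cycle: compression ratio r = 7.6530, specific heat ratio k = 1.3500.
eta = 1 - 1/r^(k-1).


r^(k-1) = 2.0386
eta = 1 - 1/2.0386 = 0.5095 = 50.9478%

50.9478%


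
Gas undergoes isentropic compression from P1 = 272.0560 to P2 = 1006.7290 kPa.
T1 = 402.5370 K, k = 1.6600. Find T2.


(k-1)/k = 0.3976
(P2/P1)^exp = 1.6824
T2 = 402.5370 * 1.6824 = 677.2332 K

677.2332 K


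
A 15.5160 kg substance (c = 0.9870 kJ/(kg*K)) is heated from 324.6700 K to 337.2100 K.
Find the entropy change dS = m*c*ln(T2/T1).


T2/T1 = 1.0386
ln(T2/T1) = 0.0379
dS = 15.5160 * 0.9870 * 0.0379 = 0.5804 kJ/K

0.5804 kJ/K


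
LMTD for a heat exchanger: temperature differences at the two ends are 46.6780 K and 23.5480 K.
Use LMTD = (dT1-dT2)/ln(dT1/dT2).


dT1/dT2 = 1.9822
ln(dT1/dT2) = 0.6842
LMTD = 23.1300 / 0.6842 = 33.8043 K

33.8043 K


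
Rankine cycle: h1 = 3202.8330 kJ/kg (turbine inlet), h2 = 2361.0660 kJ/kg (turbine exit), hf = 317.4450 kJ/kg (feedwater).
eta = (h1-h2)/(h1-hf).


W = 841.7670 kJ/kg
Q_in = 2885.3880 kJ/kg
eta = 0.2917 = 29.1734%

eta = 29.1734%


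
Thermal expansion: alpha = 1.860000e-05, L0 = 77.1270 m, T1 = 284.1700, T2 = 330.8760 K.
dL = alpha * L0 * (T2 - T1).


dT = 46.7060 K
dL = 1.860000e-05 * 77.1270 * 46.7060 = 0.067003 m
L_final = 77.194003 m

dL = 0.067003 m


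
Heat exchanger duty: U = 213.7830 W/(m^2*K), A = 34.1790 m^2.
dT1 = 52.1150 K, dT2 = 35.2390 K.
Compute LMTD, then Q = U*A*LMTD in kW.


LMTD = 43.1281 K
Q = 213.7830 * 34.1790 * 43.1281 = 315132.2597 W = 315.1323 kW

315.1323 kW


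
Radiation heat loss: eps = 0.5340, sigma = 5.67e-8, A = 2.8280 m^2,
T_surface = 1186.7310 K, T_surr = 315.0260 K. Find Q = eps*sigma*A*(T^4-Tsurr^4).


T^4 = 1.9834e+12
Tsurr^4 = 9.8489e+09
Q = 0.5340 * 5.67e-8 * 2.8280 * 1.9735e+12 = 168986.0839 W

168986.0839 W


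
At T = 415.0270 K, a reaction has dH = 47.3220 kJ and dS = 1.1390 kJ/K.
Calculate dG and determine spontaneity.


T*dS = 415.0270 * 1.1390 = 472.7158 kJ
dG = 47.3220 - 472.7158 = -425.3938 kJ (spontaneous)

dG = -425.3938 kJ, spontaneous


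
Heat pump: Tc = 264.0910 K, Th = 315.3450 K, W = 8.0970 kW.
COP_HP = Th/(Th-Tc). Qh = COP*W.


COP = 315.3450 / 51.2540 = 6.1526
Qh = 6.1526 * 8.0970 = 49.8175 kW

COP = 6.1526, Qh = 49.8175 kW


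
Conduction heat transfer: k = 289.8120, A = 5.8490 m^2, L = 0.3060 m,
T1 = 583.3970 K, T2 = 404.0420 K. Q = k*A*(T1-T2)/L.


dT = 179.3550 K
Q = 289.8120 * 5.8490 * 179.3550 / 0.3060 = 993550.7308 W

993550.7308 W


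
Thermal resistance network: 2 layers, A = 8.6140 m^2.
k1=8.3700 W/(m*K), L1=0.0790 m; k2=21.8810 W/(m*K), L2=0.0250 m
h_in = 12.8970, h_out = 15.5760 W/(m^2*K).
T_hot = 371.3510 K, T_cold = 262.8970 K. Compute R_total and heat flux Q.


R_conv_in = 1/(12.8970*8.6140) = 0.0090
R_1 = 0.0790/(8.3700*8.6140) = 0.0011
R_2 = 0.0250/(21.8810*8.6140) = 0.0001
R_conv_out = 1/(15.5760*8.6140) = 0.0075
R_total = 0.0177 K/W
Q = 108.4540 / 0.0177 = 6133.2997 W

R_total = 0.0177 K/W, Q = 6133.2997 W


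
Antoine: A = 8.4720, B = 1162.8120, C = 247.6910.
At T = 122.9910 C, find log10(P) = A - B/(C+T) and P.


C+T = 370.6820
B/(C+T) = 3.1370
log10(P) = 8.4720 - 3.1370 = 5.3350
P = 10^5.3350 = 216295.2750 mmHg

216295.2750 mmHg


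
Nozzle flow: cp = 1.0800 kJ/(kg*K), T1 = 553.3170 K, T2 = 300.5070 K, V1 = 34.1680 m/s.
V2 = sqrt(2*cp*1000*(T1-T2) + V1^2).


dT = 252.8100 K
2*cp*1000*dT = 546069.6000
V1^2 = 1167.4522
V2 = sqrt(547237.0522) = 739.7547 m/s

739.7547 m/s


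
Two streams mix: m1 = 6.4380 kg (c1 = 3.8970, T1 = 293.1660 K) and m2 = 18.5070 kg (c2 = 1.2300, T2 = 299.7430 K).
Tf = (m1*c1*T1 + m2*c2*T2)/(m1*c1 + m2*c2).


num = 14178.4411
den = 47.8525
Tf = 296.2947 K

296.2947 K


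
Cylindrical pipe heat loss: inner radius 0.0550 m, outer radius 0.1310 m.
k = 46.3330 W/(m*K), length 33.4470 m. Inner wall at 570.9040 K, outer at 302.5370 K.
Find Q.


dT = 268.3670 K
ln(ro/ri) = 0.8679
Q = 2*pi*46.3330*33.4470*268.3670 / 0.8679 = 3010958.9060 W

3010958.9060 W


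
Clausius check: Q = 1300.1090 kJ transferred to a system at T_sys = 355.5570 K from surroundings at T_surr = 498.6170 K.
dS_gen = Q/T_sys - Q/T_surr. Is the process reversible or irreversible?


dS_sys = 1300.1090/355.5570 = 3.6565 kJ/K
dS_surr = -1300.1090/498.6170 = -2.6074 kJ/K
dS_gen = 3.6565 - 2.6074 = 1.0491 kJ/K (irreversible)

dS_gen = 1.0491 kJ/K, irreversible


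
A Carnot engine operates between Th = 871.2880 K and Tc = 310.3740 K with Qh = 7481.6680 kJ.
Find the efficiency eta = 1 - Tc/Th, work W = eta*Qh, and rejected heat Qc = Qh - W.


eta = 1 - 310.3740/871.2880 = 0.6438
W = 0.6438 * 7481.6680 = 4816.5157 kJ
Qc = 7481.6680 - 4816.5157 = 2665.1523 kJ

eta = 64.3776%, W = 4816.5157 kJ, Qc = 2665.1523 kJ


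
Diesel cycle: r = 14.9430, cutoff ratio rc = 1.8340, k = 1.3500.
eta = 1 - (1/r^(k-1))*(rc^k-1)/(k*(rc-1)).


r^(k-1) = 2.5766
rc^k = 2.2677
eta = 0.5630 = 56.3012%

56.3012%


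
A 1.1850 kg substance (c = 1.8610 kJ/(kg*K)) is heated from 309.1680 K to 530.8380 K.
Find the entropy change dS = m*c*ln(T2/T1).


T2/T1 = 1.7170
ln(T2/T1) = 0.5406
dS = 1.1850 * 1.8610 * 0.5406 = 1.1921 kJ/K

1.1921 kJ/K


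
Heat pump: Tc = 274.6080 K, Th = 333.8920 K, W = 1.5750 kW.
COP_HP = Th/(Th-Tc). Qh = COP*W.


COP = 333.8920 / 59.2840 = 5.6321
Qh = 5.6321 * 1.5750 = 8.8705 kW

COP = 5.6321, Qh = 8.8705 kW


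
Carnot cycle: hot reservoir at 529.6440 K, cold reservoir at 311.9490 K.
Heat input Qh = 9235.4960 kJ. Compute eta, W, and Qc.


eta = 1 - 311.9490/529.6440 = 0.4110
W = 0.4110 * 9235.4960 = 3795.9862 kJ
Qc = 9235.4960 - 3795.9862 = 5439.5098 kJ

eta = 41.1021%, W = 3795.9862 kJ, Qc = 5439.5098 kJ


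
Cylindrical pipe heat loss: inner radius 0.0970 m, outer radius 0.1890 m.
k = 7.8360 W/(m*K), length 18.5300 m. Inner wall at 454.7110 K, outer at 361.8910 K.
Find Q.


dT = 92.8200 K
ln(ro/ri) = 0.6670
Q = 2*pi*7.8360*18.5300*92.8200 / 0.6670 = 126952.7117 W

126952.7117 W


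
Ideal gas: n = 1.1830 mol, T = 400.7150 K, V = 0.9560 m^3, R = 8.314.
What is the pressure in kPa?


P = nRT/V = 1.1830 * 8.314 * 400.7150 / 0.9560
= 3941.2172 / 0.9560 = 4122.6121 Pa = 4.1226 kPa

4.1226 kPa


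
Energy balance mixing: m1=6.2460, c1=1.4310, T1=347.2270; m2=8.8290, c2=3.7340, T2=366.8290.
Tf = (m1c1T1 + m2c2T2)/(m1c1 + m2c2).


num = 15196.9539
den = 41.9055
Tf = 362.6481 K

362.6481 K


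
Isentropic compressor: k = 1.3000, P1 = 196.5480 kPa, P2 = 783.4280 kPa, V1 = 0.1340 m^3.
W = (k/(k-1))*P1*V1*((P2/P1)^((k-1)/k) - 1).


(k-1)/k = 0.2308
(P2/P1)^exp = 1.3759
W = 4.3333 * 196.5480 * 0.1340 * (1.3759 - 1) = 42.9000 kJ

42.9000 kJ


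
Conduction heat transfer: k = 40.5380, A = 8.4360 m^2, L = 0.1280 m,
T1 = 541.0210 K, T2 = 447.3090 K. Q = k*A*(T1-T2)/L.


dT = 93.7120 K
Q = 40.5380 * 8.4360 * 93.7120 / 0.1280 = 250371.0591 W

250371.0591 W


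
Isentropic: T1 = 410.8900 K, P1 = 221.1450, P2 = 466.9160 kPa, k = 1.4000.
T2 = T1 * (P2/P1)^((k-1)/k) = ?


(k-1)/k = 0.2857
(P2/P1)^exp = 1.2380
T2 = 410.8900 * 1.2380 = 508.6950 K

508.6950 K


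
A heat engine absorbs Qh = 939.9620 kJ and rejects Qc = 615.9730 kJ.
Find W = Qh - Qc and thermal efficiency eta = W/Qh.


W = 939.9620 - 615.9730 = 323.9890 kJ
eta = 323.9890 / 939.9620 = 0.3447 = 34.4683%

W = 323.9890 kJ, eta = 34.4683%


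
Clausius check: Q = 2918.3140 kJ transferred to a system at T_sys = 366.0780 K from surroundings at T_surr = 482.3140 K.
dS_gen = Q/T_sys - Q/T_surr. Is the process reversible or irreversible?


dS_sys = 2918.3140/366.0780 = 7.9718 kJ/K
dS_surr = -2918.3140/482.3140 = -6.0507 kJ/K
dS_gen = 7.9718 - 6.0507 = 1.9212 kJ/K (irreversible)

dS_gen = 1.9212 kJ/K, irreversible


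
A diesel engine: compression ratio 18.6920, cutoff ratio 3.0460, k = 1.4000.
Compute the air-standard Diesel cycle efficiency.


r^(k-1) = 3.2260
rc^k = 4.7558
eta = 0.5936 = 59.3553%

59.3553%


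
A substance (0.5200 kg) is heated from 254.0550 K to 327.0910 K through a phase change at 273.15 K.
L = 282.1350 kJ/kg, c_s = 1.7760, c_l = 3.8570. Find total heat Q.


Q1 (sensible, solid) = 0.5200 * 1.7760 * 19.0950 = 17.6346 kJ
Q2 (latent) = 0.5200 * 282.1350 = 146.7102 kJ
Q3 (sensible, liquid) = 0.5200 * 3.8570 * 53.9410 = 108.1862 kJ
Q_total = 272.5310 kJ

272.5310 kJ


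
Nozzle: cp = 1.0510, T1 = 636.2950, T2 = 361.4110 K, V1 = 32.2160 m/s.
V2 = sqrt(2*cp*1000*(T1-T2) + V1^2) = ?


dT = 274.8840 K
2*cp*1000*dT = 577806.1680
V1^2 = 1037.8707
V2 = sqrt(578844.0387) = 760.8180 m/s

760.8180 m/s


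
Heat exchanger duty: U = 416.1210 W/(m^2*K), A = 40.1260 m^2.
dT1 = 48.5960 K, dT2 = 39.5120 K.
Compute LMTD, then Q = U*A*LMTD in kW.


LMTD = 43.8975 K
Q = 416.1210 * 40.1260 * 43.8975 = 732967.8055 W = 732.9678 kW

732.9678 kW


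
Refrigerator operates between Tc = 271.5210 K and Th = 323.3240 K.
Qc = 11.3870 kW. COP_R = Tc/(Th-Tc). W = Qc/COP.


COP = 271.5210 / 51.8030 = 5.2414
W = 11.3870 / 5.2414 = 2.1725 kW

COP = 5.2414, W = 2.1725 kW


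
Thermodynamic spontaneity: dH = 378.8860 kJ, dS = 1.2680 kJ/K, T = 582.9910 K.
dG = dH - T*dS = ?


T*dS = 582.9910 * 1.2680 = 739.2326 kJ
dG = 378.8860 - 739.2326 = -360.3466 kJ (spontaneous)

dG = -360.3466 kJ, spontaneous


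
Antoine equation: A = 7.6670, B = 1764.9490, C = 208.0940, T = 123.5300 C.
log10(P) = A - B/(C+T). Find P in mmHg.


C+T = 331.6240
B/(C+T) = 5.3221
log10(P) = 7.6670 - 5.3221 = 2.3449
P = 10^2.3449 = 221.2387 mmHg

221.2387 mmHg


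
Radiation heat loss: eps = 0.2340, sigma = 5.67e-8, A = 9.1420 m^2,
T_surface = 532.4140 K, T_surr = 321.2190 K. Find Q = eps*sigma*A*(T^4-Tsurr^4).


T^4 = 8.0352e+10
Tsurr^4 = 1.0646e+10
Q = 0.2340 * 5.67e-8 * 9.1420 * 6.9706e+10 = 8454.9070 W

8454.9070 W


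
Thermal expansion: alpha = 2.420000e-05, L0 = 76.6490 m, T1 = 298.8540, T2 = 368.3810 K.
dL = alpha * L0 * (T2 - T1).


dT = 69.5270 K
dL = 2.420000e-05 * 76.6490 * 69.5270 = 0.128966 m
L_final = 76.777966 m

dL = 0.128966 m


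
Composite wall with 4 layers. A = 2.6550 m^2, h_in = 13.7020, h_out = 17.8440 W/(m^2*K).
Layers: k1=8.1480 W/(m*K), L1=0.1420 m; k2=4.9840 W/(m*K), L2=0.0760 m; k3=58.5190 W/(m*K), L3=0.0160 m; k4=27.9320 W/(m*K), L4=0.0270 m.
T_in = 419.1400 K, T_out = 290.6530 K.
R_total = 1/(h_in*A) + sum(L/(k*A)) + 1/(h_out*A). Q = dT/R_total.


R_conv_in = 1/(13.7020*2.6550) = 0.0275
R_1 = 0.1420/(8.1480*2.6550) = 0.0066
R_2 = 0.0760/(4.9840*2.6550) = 0.0057
R_3 = 0.0160/(58.5190*2.6550) = 0.0001
R_4 = 0.0270/(27.9320*2.6550) = 0.0004
R_conv_out = 1/(17.8440*2.6550) = 0.0211
R_total = 0.0614 K/W
Q = 128.4870 / 0.0614 = 2093.6146 W

R_total = 0.0614 K/W, Q = 2093.6146 W


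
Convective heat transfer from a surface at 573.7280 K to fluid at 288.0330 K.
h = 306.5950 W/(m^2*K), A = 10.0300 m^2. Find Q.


dT = 285.6950 K
Q = 306.5950 * 10.0300 * 285.6950 = 878554.3650 W

878554.3650 W


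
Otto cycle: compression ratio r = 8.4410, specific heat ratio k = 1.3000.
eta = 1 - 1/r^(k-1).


r^(k-1) = 1.8963
eta = 1 - 1/1.8963 = 0.4727 = 47.2671%

47.2671%


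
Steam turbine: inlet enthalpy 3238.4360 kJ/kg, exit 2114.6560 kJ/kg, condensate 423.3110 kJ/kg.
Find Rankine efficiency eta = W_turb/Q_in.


W = 1123.7800 kJ/kg
Q_in = 2815.1250 kJ/kg
eta = 0.3992 = 39.9194%

eta = 39.9194%


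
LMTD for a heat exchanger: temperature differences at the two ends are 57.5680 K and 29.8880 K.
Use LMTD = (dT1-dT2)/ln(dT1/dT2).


dT1/dT2 = 1.9261
ln(dT1/dT2) = 0.6555
LMTD = 27.6800 / 0.6555 = 42.2267 K

42.2267 K


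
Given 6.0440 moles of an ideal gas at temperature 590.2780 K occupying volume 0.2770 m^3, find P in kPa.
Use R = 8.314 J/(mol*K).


P = nRT/V = 6.0440 * 8.314 * 590.2780 / 0.2770
= 29661.3609 / 0.2770 = 107080.7252 Pa = 107.0807 kPa

107.0807 kPa


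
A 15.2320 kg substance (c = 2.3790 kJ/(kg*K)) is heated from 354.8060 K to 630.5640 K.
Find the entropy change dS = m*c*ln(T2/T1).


T2/T1 = 1.7772
ln(T2/T1) = 0.5750
dS = 15.2320 * 2.3790 * 0.5750 = 20.8378 kJ/K

20.8378 kJ/K


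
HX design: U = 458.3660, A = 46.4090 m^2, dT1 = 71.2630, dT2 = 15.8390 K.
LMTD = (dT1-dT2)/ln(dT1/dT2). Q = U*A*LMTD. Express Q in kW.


LMTD = 36.8535 K
Q = 458.3660 * 46.4090 * 36.8535 = 783958.2481 W = 783.9582 kW

783.9582 kW


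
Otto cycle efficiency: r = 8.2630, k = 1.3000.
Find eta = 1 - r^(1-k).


r^(k-1) = 1.8843
eta = 1 - 1/1.8843 = 0.4693 = 46.9288%

46.9288%


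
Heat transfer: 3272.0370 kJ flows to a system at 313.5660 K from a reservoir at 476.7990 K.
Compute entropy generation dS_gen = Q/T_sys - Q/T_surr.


dS_sys = 3272.0370/313.5660 = 10.4349 kJ/K
dS_surr = -3272.0370/476.7990 = -6.8625 kJ/K
dS_gen = 10.4349 - 6.8625 = 3.5724 kJ/K (irreversible)

dS_gen = 3.5724 kJ/K, irreversible


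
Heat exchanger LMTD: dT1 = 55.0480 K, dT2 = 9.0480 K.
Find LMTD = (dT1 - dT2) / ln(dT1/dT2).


dT1/dT2 = 6.0840
ln(dT1/dT2) = 1.8057
LMTD = 46.0000 / 1.8057 = 25.4754 K

25.4754 K


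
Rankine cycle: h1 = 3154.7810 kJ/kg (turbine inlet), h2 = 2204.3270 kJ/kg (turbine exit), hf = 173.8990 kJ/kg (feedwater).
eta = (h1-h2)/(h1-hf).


W = 950.4540 kJ/kg
Q_in = 2980.8820 kJ/kg
eta = 0.3188 = 31.8850%

eta = 31.8850%


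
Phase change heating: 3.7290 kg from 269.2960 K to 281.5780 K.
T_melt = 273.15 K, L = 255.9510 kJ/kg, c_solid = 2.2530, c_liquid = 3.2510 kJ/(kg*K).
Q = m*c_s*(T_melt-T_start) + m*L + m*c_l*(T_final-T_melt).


Q1 (sensible, solid) = 3.7290 * 2.2530 * 3.8540 = 32.3791 kJ
Q2 (latent) = 3.7290 * 255.9510 = 954.4413 kJ
Q3 (sensible, liquid) = 3.7290 * 3.2510 * 8.4280 = 102.1725 kJ
Q_total = 1088.9929 kJ

1088.9929 kJ


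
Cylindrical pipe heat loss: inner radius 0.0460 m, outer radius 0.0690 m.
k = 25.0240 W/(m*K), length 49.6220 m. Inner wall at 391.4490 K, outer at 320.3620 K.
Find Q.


dT = 71.0870 K
ln(ro/ri) = 0.4055
Q = 2*pi*25.0240*49.6220*71.0870 / 0.4055 = 1367878.6257 W

1367878.6257 W


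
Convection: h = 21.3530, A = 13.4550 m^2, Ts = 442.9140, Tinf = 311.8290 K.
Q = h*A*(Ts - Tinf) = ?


dT = 131.0850 K
Q = 21.3530 * 13.4550 * 131.0850 = 37661.3255 W

37661.3255 W


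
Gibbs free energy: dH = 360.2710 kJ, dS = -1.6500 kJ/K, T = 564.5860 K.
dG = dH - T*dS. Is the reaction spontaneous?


T*dS = 564.5860 * -1.6500 = -931.5669 kJ
dG = 360.2710 + 931.5669 = 1291.8379 kJ (non-spontaneous)

dG = 1291.8379 kJ, non-spontaneous


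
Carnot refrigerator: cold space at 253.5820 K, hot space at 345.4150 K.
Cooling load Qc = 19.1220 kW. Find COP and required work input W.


COP = 253.5820 / 91.8330 = 2.7613
W = 19.1220 / 2.7613 = 6.9249 kW

COP = 2.7613, W = 6.9249 kW


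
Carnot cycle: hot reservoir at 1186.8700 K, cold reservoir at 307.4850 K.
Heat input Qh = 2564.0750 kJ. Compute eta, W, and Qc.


eta = 1 - 307.4850/1186.8700 = 0.7409
W = 0.7409 * 2564.0750 = 1899.7945 kJ
Qc = 2564.0750 - 1899.7945 = 664.2805 kJ

eta = 74.0928%, W = 1899.7945 kJ, Qc = 664.2805 kJ


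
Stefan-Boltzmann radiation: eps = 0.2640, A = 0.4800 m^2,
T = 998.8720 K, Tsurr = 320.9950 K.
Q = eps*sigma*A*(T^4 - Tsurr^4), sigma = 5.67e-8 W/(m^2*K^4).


T^4 = 9.9550e+11
Tsurr^4 = 1.0617e+10
Q = 0.2640 * 5.67e-8 * 0.4800 * 9.8488e+11 = 7076.3781 W

7076.3781 W


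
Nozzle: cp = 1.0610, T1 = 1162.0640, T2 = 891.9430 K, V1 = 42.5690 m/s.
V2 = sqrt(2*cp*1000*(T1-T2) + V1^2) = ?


dT = 270.1210 K
2*cp*1000*dT = 573196.7620
V1^2 = 1812.1198
V2 = sqrt(575008.8818) = 758.2934 m/s

758.2934 m/s


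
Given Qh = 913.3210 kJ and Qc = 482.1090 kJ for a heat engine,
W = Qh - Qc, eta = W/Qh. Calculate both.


W = 913.3210 - 482.1090 = 431.2120 kJ
eta = 431.2120 / 913.3210 = 0.4721 = 47.2136%

W = 431.2120 kJ, eta = 47.2136%


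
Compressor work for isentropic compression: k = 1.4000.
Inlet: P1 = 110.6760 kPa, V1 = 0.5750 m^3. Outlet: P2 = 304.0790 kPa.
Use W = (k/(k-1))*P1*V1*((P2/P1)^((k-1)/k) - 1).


(k-1)/k = 0.2857
(P2/P1)^exp = 1.3348
W = 3.5000 * 110.6760 * 0.5750 * (1.3348 - 1) = 74.5672 kJ

74.5672 kJ


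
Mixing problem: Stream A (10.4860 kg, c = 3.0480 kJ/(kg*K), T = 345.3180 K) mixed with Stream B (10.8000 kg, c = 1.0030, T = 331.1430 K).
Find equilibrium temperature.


num = 14623.8953
den = 42.7937
Tf = 341.7299 K

341.7299 K


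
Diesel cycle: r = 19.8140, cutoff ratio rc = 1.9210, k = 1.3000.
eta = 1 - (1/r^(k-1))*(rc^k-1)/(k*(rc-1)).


r^(k-1) = 2.4496
rc^k = 2.3366
eta = 0.5443 = 54.4269%

54.4269%


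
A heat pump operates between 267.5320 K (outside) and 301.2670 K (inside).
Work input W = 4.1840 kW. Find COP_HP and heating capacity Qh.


COP = 301.2670 / 33.7350 = 8.9304
Qh = 8.9304 * 4.1840 = 37.3648 kW

COP = 8.9304, Qh = 37.3648 kW


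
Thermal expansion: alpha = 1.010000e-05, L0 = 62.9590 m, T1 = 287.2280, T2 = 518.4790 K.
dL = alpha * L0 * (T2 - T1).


dT = 231.2510 K
dL = 1.010000e-05 * 62.9590 * 231.2510 = 0.147049 m
L_final = 63.106049 m

dL = 0.147049 m


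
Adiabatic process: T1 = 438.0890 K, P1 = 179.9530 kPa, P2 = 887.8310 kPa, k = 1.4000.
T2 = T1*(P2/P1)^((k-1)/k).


(k-1)/k = 0.2857
(P2/P1)^exp = 1.5778
T2 = 438.0890 * 1.5778 = 691.2120 K

691.2120 K


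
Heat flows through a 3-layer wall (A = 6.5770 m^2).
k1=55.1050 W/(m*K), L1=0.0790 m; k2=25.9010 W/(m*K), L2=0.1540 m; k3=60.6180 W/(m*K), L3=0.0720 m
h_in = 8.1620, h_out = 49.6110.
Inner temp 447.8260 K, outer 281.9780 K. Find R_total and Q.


R_conv_in = 1/(8.1620*6.5770) = 0.0186
R_1 = 0.0790/(55.1050*6.5770) = 0.0002
R_2 = 0.1540/(25.9010*6.5770) = 0.0009
R_3 = 0.0720/(60.6180*6.5770) = 0.0002
R_conv_out = 1/(49.6110*6.5770) = 0.0031
R_total = 0.0230 K/W
Q = 165.8480 / 0.0230 = 7212.1214 W

R_total = 0.0230 K/W, Q = 7212.1214 W


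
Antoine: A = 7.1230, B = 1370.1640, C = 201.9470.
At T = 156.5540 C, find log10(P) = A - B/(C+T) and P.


C+T = 358.5010
B/(C+T) = 3.8219
log10(P) = 7.1230 - 3.8219 = 3.3011
P = 10^3.3011 = 2000.2064 mmHg

2000.2064 mmHg


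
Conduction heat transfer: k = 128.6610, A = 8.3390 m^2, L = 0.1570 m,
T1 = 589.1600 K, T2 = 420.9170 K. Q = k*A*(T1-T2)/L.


dT = 168.2430 K
Q = 128.6610 * 8.3390 * 168.2430 / 0.1570 = 1149736.3119 W

1149736.3119 W


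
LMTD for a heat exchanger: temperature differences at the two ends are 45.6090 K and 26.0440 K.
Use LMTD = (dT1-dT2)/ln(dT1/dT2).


dT1/dT2 = 1.7512
ln(dT1/dT2) = 0.5603
LMTD = 19.5650 / 0.5603 = 34.9177 K

34.9177 K


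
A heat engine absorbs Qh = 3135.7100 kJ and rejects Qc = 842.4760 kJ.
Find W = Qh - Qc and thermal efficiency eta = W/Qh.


W = 3135.7100 - 842.4760 = 2293.2340 kJ
eta = 2293.2340 / 3135.7100 = 0.7313 = 73.1328%

W = 2293.2340 kJ, eta = 73.1328%


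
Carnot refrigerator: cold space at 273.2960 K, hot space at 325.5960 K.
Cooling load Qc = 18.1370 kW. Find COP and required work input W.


COP = 273.2960 / 52.3000 = 5.2255
W = 18.1370 / 5.2255 = 3.4708 kW

COP = 5.2255, W = 3.4708 kW


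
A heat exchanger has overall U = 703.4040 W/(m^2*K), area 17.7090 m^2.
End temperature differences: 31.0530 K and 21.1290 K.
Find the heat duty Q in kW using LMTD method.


LMTD = 25.7733 K
Q = 703.4040 * 17.7090 * 25.7733 = 321047.8163 W = 321.0478 kW

321.0478 kW


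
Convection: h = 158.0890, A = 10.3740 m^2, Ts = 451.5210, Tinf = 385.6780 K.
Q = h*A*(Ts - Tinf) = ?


dT = 65.8430 K
Q = 158.0890 * 10.3740 * 65.8430 = 107983.5265 W

107983.5265 W


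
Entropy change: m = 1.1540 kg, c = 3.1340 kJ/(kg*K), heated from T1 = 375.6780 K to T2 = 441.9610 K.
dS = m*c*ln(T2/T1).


T2/T1 = 1.1764
ln(T2/T1) = 0.1625
dS = 1.1540 * 3.1340 * 0.1625 = 0.5877 kJ/K

0.5877 kJ/K


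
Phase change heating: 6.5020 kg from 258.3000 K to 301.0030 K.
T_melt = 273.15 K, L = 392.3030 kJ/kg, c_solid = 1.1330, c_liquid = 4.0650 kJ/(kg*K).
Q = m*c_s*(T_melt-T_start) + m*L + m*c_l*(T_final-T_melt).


Q1 (sensible, solid) = 6.5020 * 1.1330 * 14.8500 = 109.3965 kJ
Q2 (latent) = 6.5020 * 392.3030 = 2550.7541 kJ
Q3 (sensible, liquid) = 6.5020 * 4.0650 * 27.8530 = 736.1723 kJ
Q_total = 3396.3229 kJ

3396.3229 kJ


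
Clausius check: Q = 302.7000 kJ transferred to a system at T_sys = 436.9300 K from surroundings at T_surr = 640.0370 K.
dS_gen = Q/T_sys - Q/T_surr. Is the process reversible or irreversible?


dS_sys = 302.7000/436.9300 = 0.6928 kJ/K
dS_surr = -302.7000/640.0370 = -0.4729 kJ/K
dS_gen = 0.6928 - 0.4729 = 0.2198 kJ/K (irreversible)

dS_gen = 0.2198 kJ/K, irreversible


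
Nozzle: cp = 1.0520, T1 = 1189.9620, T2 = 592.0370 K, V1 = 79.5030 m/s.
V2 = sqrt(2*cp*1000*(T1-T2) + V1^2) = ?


dT = 597.9250 K
2*cp*1000*dT = 1258034.2000
V1^2 = 6320.7270
V2 = sqrt(1264354.9270) = 1124.4354 m/s

1124.4354 m/s


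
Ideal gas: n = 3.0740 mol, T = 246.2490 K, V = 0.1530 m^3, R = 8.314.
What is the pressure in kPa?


P = nRT/V = 3.0740 * 8.314 * 246.2490 / 0.1530
= 6293.4438 / 0.1530 = 41133.6197 Pa = 41.1336 kPa

41.1336 kPa


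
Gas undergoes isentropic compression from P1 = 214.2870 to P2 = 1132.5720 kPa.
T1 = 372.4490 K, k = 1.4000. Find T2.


(k-1)/k = 0.2857
(P2/P1)^exp = 1.6091
T2 = 372.4490 * 1.6091 = 599.3193 K

599.3193 K


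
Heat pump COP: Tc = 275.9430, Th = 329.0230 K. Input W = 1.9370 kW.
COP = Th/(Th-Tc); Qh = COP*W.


COP = 329.0230 / 53.0800 = 6.1986
Qh = 6.1986 * 1.9370 = 12.0067 kW

COP = 6.1986, Qh = 12.0067 kW


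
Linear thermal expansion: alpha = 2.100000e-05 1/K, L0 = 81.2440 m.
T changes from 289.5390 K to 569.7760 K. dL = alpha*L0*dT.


dT = 280.2370 K
dL = 2.100000e-05 * 81.2440 * 280.2370 = 0.478119 m
L_final = 81.722119 m

dL = 0.478119 m


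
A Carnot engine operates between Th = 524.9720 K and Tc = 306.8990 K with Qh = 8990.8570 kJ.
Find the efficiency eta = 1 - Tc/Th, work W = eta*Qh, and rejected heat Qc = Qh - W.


eta = 1 - 306.8990/524.9720 = 0.4154
W = 0.4154 * 8990.8570 = 3734.7957 kJ
Qc = 8990.8570 - 3734.7957 = 5256.0613 kJ

eta = 41.5399%, W = 3734.7957 kJ, Qc = 5256.0613 kJ


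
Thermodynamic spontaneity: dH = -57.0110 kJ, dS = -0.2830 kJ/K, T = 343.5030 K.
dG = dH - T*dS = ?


T*dS = 343.5030 * -0.2830 = -97.2113 kJ
dG = -57.0110 + 97.2113 = 40.2003 kJ (non-spontaneous)

dG = 40.2003 kJ, non-spontaneous


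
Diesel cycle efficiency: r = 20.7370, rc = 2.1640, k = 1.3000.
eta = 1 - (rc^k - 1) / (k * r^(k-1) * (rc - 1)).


r^(k-1) = 2.4833
rc^k = 2.7279
eta = 0.5402 = 54.0159%

54.0159%


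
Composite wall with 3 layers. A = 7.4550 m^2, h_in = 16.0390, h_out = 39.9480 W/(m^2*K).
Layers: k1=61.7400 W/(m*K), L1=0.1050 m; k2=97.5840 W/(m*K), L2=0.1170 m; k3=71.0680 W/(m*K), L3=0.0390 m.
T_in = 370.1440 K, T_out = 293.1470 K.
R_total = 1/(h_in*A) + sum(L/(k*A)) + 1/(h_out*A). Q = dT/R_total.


R_conv_in = 1/(16.0390*7.4550) = 0.0084
R_1 = 0.1050/(61.7400*7.4550) = 0.0002
R_2 = 0.1170/(97.5840*7.4550) = 0.0002
R_3 = 0.0390/(71.0680*7.4550) = 7.3611e-05
R_conv_out = 1/(39.9480*7.4550) = 0.0034
R_total = 0.0122 K/W
Q = 76.9970 / 0.0122 = 6319.7076 W

R_total = 0.0122 K/W, Q = 6319.7076 W


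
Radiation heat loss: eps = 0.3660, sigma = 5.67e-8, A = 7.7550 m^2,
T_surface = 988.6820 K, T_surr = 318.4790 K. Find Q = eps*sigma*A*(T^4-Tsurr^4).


T^4 = 9.5549e+11
Tsurr^4 = 1.0288e+10
Q = 0.3660 * 5.67e-8 * 7.7550 * 9.4520e+11 = 152114.6457 W

152114.6457 W


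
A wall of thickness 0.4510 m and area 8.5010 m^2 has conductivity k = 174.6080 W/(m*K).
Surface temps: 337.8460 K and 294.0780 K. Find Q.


dT = 43.7680 K
Q = 174.6080 * 8.5010 * 43.7680 / 0.4510 = 144050.3487 W

144050.3487 W


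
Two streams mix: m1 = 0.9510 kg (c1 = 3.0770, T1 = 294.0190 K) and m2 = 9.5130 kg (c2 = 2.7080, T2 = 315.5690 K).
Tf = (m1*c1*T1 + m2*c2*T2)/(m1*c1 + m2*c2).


num = 8989.8037
den = 28.6874
Tf = 313.3708 K

313.3708 K


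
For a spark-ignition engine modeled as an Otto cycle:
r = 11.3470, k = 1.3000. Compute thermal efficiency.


r^(k-1) = 2.0724
eta = 1 - 1/2.0724 = 0.5175 = 51.7457%

51.7457%


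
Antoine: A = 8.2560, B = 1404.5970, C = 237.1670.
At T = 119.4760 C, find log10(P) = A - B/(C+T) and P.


C+T = 356.6430
B/(C+T) = 3.9384
log10(P) = 8.2560 - 3.9384 = 4.3176
P = 10^4.3176 = 20778.5979 mmHg

20778.5979 mmHg


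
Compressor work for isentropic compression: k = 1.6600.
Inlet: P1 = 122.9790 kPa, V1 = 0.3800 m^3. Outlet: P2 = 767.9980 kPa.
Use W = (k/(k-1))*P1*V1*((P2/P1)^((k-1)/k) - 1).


(k-1)/k = 0.3976
(P2/P1)^exp = 2.0715
W = 2.5152 * 122.9790 * 0.3800 * (2.0715 - 1) = 125.9476 kJ

125.9476 kJ


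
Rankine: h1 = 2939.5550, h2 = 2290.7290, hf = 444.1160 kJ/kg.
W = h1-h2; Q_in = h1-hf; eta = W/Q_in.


W = 648.8260 kJ/kg
Q_in = 2495.4390 kJ/kg
eta = 0.2600 = 26.0005%

eta = 26.0005%


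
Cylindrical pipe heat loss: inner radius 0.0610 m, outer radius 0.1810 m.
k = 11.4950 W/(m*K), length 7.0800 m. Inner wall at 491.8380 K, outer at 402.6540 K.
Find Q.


dT = 89.1840 K
ln(ro/ri) = 1.0876
Q = 2*pi*11.4950*7.0800*89.1840 / 1.0876 = 41930.5538 W

41930.5538 W


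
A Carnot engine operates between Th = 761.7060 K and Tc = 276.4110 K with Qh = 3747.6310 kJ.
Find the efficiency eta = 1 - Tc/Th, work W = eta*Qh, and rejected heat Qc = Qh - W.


eta = 1 - 276.4110/761.7060 = 0.6371
W = 0.6371 * 3747.6310 = 2387.6753 kJ
Qc = 3747.6310 - 2387.6753 = 1359.9557 kJ

eta = 63.7116%, W = 2387.6753 kJ, Qc = 1359.9557 kJ


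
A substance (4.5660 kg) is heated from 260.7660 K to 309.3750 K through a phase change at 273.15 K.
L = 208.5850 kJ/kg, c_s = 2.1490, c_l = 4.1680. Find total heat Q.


Q1 (sensible, solid) = 4.5660 * 2.1490 * 12.3840 = 121.5159 kJ
Q2 (latent) = 4.5660 * 208.5850 = 952.3991 kJ
Q3 (sensible, liquid) = 4.5660 * 4.1680 * 36.2250 = 689.4012 kJ
Q_total = 1763.3162 kJ

1763.3162 kJ


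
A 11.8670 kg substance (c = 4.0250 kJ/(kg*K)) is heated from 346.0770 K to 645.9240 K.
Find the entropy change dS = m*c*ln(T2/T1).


T2/T1 = 1.8664
ln(T2/T1) = 0.6240
dS = 11.8670 * 4.0250 * 0.6240 = 29.8061 kJ/K

29.8061 kJ/K


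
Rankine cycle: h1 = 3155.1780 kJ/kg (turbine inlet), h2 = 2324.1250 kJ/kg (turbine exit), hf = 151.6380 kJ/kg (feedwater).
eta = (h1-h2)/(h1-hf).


W = 831.0530 kJ/kg
Q_in = 3003.5400 kJ/kg
eta = 0.2767 = 27.6691%

eta = 27.6691%


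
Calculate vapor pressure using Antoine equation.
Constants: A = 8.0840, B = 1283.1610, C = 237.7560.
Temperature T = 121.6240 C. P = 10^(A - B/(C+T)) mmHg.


C+T = 359.3800
B/(C+T) = 3.5705
log10(P) = 8.0840 - 3.5705 = 4.5135
P = 10^4.5135 = 32622.3107 mmHg

32622.3107 mmHg


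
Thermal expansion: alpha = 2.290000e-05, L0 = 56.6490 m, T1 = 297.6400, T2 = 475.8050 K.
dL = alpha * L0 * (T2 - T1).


dT = 178.1650 K
dL = 2.290000e-05 * 56.6490 * 178.1650 = 0.231127 m
L_final = 56.880127 m

dL = 0.231127 m


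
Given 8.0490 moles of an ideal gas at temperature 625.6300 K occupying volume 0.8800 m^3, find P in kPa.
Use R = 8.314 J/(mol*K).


P = nRT/V = 8.0490 * 8.314 * 625.6300 / 0.8800
= 41866.7755 / 0.8800 = 47575.8812 Pa = 47.5759 kPa

47.5759 kPa


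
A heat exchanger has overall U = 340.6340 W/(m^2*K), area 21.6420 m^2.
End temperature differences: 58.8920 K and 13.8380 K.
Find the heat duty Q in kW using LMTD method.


LMTD = 31.1085 K
Q = 340.6340 * 21.6420 * 31.1085 = 229331.7374 W = 229.3317 kW

229.3317 kW


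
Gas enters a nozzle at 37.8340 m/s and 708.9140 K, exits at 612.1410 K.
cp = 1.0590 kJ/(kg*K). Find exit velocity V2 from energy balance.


dT = 96.7730 K
2*cp*1000*dT = 204965.2140
V1^2 = 1431.4116
V2 = sqrt(206396.6256) = 454.3090 m/s

454.3090 m/s


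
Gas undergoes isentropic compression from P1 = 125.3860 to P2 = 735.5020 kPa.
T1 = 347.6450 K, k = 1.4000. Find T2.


(k-1)/k = 0.2857
(P2/P1)^exp = 1.6578
T2 = 347.6450 * 1.6578 = 576.3154 K

576.3154 K


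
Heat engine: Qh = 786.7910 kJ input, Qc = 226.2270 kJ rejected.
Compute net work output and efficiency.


W = 786.7910 - 226.2270 = 560.5640 kJ
eta = 560.5640 / 786.7910 = 0.7125 = 71.2469%

W = 560.5640 kJ, eta = 71.2469%
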